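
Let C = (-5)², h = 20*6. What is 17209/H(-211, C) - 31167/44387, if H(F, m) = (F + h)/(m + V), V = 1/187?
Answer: -30019499813/6347341 ≈ -4729.5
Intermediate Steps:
h = 120
V = 1/187 ≈ 0.0053476
C = 25
H(F, m) = (120 + F)/(1/187 + m) (H(F, m) = (F + 120)/(m + 1/187) = (120 + F)/(1/187 + m))
17209/H(-211, C) - 31167/44387 = 17209/((187*(120 - 211)/(1 + 187*25))) - 31167/44387 = 17209/((187*(-91)/(1 + 4675))) - 31167*1/44387 = 17209/((187*(-91)/4676)) - 31167/44387 = 17209/((187*(1/4676)*(-91))) - 31167/44387 = 17209/(-2431/668) - 31167/44387 = 17209*(-668/2431) - 31167/44387 = -11495612/2431 - 31167/44387 = -30019499813/6347341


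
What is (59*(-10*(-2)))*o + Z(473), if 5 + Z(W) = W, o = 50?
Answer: 59468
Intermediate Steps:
Z(W) = -5 + W
(59*(-10*(-2)))*o + Z(473) = (59*(-10*(-2)))*50 + (-5 + 473) = (59*20)*50 + 468 = 1180*50 + 468 = 59000 + 468 = 59468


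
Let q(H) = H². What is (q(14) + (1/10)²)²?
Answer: 384199201/10000 ≈ 38420.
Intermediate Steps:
(q(14) + (1/10)²)² = (14² + (1/10)²)² = (196 + (⅒)²)² = (196 + 1/100)² = (19601/100)² = 384199201/10000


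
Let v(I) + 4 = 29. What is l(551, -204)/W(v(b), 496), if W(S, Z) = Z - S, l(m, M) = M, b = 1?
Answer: -68/157 ≈ -0.43312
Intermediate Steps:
v(I) = 25 (v(I) = -4 + 29 = 25)
l(551, -204)/W(v(b), 496) = -204/(496 - 1*25) = -204/(496 - 25) = -204/471 = -204*1/471 = -68/157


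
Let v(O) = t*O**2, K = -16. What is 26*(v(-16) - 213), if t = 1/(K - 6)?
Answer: -64246/11 ≈ -5840.5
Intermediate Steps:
t = -1/22 (t = 1/(-16 - 6) = 1/(-22) = -1/22 ≈ -0.045455)
v(O) = -O**2/22
26*(v(-16) - 213) = 26*(-1/22*(-16)**2 - 213) = 26*(-1/22*256 - 213) = 26*(-128/11 - 213) = 26*(-2471/11) = -64246/11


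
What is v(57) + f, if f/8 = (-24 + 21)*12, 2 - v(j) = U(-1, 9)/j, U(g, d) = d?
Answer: -5437/19 ≈ -286.16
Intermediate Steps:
v(j) = 2 - 9/j
f = -288 (f = 8*((-24 + 21)*12) = 8*(-3*12) = 8*(-36) = -288)
v(57) + f = (2 - 9/57) - 288 = (2 - 9*1/57) - 288 = (2 - 3/19) - 288 = 35/19 - 288 = -5437/19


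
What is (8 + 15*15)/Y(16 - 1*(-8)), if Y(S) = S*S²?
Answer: 233/13824 ≈ 0.016855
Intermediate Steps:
Y(S) = S³
(8 + 15*15)/Y(16 - 1*(-8)) = (8 + 15*15)/((16 - 1*(-8))³) = (8 + 225)/((16 + 8)³) = 233/(24³) = 233/13824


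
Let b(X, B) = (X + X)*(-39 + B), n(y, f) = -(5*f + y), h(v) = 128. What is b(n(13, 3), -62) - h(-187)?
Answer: 5528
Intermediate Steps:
n(y, f) = -y - 5*f (n(y, f) = -(y + 5*f) = -y - 5*f)
b(X, B) = 2*X*(-39 + B) (b(X, B) = (2*X)*(-39 + B) = 2*X*(-39 + B))
b(n(13, 3), -62) - h(-187) = 2*(-1*13 - 5*3)*(-39 - 62) - 1*128 = 2*(-13 - 15)*(-101) - 128 = 2*(-28)*(-101) - 128 = 5656 - 128 = 5528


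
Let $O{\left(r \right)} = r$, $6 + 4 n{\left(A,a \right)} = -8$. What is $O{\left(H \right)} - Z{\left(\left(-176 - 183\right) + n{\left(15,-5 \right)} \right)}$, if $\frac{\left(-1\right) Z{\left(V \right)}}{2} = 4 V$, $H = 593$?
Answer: $-2307$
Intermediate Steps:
$n{\left(A,a \right)} = - \frac{7}{2}$ ($n{\left(A,a \right)} = - \frac{3}{2} + \frac{1}{4} \left(-8\right) = - \frac{3}{2} - 2 = - \frac{7}{2}$)
$Z{\left(V \right)} = - 8 V$ ($Z{\left(V \right)} = - 2 \cdot 4 V = - 8 V$)
$O{\left(H \right)} - Z{\left(\left(-176 - 183\right) + n{\left(15,-5 \right)} \right)} = 593 - - 8 \left(\left(-176 - 183\right) - \frac{7}{2}\right) = 593 - - 8 \left(-359 - \frac{7}{2}\right) = 593 - \left(-8\right) \left(- \frac{725}{2}\right) = 593 - 2900 = -2307$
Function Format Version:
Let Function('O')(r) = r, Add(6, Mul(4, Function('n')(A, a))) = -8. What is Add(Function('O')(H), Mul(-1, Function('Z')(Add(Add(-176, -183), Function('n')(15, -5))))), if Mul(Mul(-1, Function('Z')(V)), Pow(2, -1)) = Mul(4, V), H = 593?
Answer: -2307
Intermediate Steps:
Function('n')(A, a) = Rational(-7, 2) (Function('n')(A, a) = Add(Rational(-3, 2), Mul(Rational(1, 4), -8)) = Add(Rational(-3, 2), -2) = Rational(-7, 2))
Function('Z')(V) = Mul(-8, V) (Function('Z')(V) = Mul(-2, Mul(4, V)) = Mul(-8, V))
Add(Function('O')(H), Mul(-1, Function('Z')(Add(Add(-176, -183), Function('n')(15, -5))))) = Add(593, Mul(-1, Mul(-8, Add(Add(-176, -183), Rational(-7, 2))))) = Add(593, Mul(-1, Mul(-8, Add(-359, Rational(-7, 2))))) = Add(593, Mul(-1, Mul(-8, Rational(-725, 2)))) = Add(593, Mul(-1, 2900)) = Add(593, -2900) = -2307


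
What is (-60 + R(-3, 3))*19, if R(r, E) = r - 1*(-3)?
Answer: -1140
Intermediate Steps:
R(r, E) = 3 + r (R(r, E) = r + 3 = 3 + r)
(-60 + R(-3, 3))*19 = (-60 + (3 - 3))*19 = (-60 + 0)*19 = -60*19 = -1140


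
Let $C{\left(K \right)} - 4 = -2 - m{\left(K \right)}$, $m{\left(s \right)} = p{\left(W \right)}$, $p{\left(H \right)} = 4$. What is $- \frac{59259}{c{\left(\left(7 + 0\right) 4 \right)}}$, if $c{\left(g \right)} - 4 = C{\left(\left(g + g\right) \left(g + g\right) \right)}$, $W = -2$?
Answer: $- \frac{59259}{2} \approx -29630.0$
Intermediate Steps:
$m{\left(s \right)} = 4$
$C{\left(K \right)} = -2$ ($C{\left(K \right)} = 4 - 6 = -2$)
$c{\left(g \right)} = 2$ ($c{\left(g \right)} = 4 - 2 = 2$)
$- \frac{59259}{c{\left(\left(7 + 0\right) 4 \right)}} = - \frac{59259}{2}$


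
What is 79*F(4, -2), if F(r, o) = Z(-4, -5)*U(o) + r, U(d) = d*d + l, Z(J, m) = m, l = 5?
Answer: -3239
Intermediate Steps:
U(d) = 5 + d**2 (U(d) = d*d + 5 = d**2 + 5 = 5 + d**2)
F(r, o) = -25 + r - 5*o**2 (F(r, o) = -5*(5 + o**2) + r = (-25 - 5*o**2) + r = -25 + r - 5*o**2)
79*F(4, -2) = 79*(-25 + 4 - 5*(-2)**2) = 79*(-25 + 4 - 5*4) = 79*(-25 + 4 - 20) = 79*(-41) = -3239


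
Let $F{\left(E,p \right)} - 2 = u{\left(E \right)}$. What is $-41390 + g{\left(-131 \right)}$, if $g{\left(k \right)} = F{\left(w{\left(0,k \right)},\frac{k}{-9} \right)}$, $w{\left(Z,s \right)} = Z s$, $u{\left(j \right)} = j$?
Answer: $-41388$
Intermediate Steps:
$F{\left(E,p \right)} = 2 + E$
$g{\left(k \right)} = 2$ ($g{\left(k \right)} = 2 + 0 k = 2 + 0 = 2$)
$-41390 + g{\left(-131 \right)} = -41390 + 2 = -41388$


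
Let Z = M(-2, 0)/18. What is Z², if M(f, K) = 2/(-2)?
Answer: 1/324 ≈ 0.0030864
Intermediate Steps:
M(f, K) = -1 (M(f, K) = 2*(-½) = -1)
Z = -1/18 ≈ -0.055556
Z² = (-1/18)² = 1/324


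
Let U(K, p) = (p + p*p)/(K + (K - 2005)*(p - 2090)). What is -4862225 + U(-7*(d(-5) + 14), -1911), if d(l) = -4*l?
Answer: -2908908520741/598267 ≈ -4.8622e+6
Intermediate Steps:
U(K, p) = (p + p²)/(K + (-2090 + p)*(-2005 + K)) (U(K, p) = (p + p²)/(K + (-2005 + K)*(-2090 + p)) = (p + p²)/(K + (-2090 + p)*(-2005 + K)))
-4862225 + U(-7*(d(-5) + 14), -1911) = -4862225 - 1911*(1 - 1911)/(4190450 - (-14623)*(-4*(-5) + 14) - 2005*(-1911) - 7*(-4*(-5) + 14)*(-1911)) = -4862225 - 1911*(-1910)/(4190450 - (-14623)*(20 + 14) + 3831555 - 7*(20 + 14)*(-1911)) = -4862225 - 1911*(-1910)/(4190450 - (-14623)*34 + 3831555 - 7*34*(-1911)) = -4862225 - 1911*(-1910)/(4190450 - 2089*(-238) + 3831555 - 238*(-1911)) = -4862225 - 1911*(-1910)/(4190450 + 497182 + 3831555 + 454818) = -4862225 - 1911*(-1910)/8974005 = -4862225 - 1911*1/8974005*(-1910) = -4862225 + 243334/598267 = -2908908520741/598267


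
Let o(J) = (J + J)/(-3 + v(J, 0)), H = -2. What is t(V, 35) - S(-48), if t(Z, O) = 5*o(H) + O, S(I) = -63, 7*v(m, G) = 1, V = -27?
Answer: 105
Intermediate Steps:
v(m, G) = ⅐ (v(m, G) = (⅐)*1 = ⅐)
o(J) = -7*J/10 (o(J) = (J + J)/(-3 + ⅐) = (2*J)/(-20/7) = (2*J)*(-7/20) = -7*J/10)
t(Z, O) = 7 + O (t(Z, O) = 5*(-7/10*(-2)) + O = 5*(7/5) + O = 7 + O)
t(V, 35) - S(-48) = (7 + 35) - 1*(-63) = 42 + 63 = 105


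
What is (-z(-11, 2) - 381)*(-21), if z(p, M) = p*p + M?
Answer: 10584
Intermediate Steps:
z(p, M) = M + p**2 (z(p, M) = p**2 + M = M + p**2)
(-z(-11, 2) - 381)*(-21) = (-(2 + (-11)**2) - 381)*(-21) = (-(2 + 121) - 381)*(-21) = (-1*123 - 381)*(-21) = (-123 - 381)*(-21) = -504*(-21) = 10584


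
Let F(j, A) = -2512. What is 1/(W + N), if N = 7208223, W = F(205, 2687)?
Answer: 1/7205711 ≈ 1.3878e-7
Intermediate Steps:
W = -2512
1/(W + N) = 1/(-2512 + 7208223) = 1/7205711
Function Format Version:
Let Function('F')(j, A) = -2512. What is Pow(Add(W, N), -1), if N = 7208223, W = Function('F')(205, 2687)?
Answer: Rational(1, 7205711) ≈ 1.3878e-7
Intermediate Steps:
W = -2512
Pow(Add(W, N), -1) = Pow(Add(-2512, 7208223), -1) = Pow(7205711, -1) = Rational(1, 7205711)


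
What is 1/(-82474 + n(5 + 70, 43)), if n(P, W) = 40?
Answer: -1/82434 ≈ -1.2131e-5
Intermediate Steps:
1/(-82474 + n(5 + 70, 43)) = 1/(-82474 + 40) = 1/(-82434) = -1/82434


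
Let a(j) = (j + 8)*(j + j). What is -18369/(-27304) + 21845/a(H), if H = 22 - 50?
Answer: 15425729/764512 ≈ 20.177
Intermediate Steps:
H = -28
a(j) = 2*j*(8 + j) (a(j) = (8 + j)*(2*j) = 2*j*(8 + j))
-18369/(-27304) + 21845/a(H) = -18369/(-27304) + 21845/((2*(-28)*(8 - 28))) = -18369*(-1/27304) + 21845/((2*(-28)*(-20))) = 18369/27304 + 21845/1120 = 18369/27304 + 21845*(1/1120) = 18369/27304 + 4369/224 = 15425729/764512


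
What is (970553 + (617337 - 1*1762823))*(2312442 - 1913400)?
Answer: -69805614186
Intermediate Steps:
(970553 + (617337 - 1*1762823))*(2312442 - 1913400) = (970553 + (617337 - 1762823))*399042 = (970553 - 1145486)*399042 = -174933*399042 = -69805614186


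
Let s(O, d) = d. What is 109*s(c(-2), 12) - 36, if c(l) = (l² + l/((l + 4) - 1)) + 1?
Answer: 1272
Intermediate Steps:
c(l) = 1 + l² + l/(3 + l) (c(l) = (l² + l/((4 + l) - 1)) + 1 = (l² + l/(3 + l)) + 1 = 1 + l² + l/(3 + l))
109*s(c(-2), 12) - 36 = 109*12 - 36 = 1308 - 36 = 1272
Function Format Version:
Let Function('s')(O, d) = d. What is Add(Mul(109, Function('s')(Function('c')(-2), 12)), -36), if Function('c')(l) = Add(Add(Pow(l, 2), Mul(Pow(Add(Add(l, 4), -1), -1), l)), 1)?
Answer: 1272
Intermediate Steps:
Function('c')(l) = Add(1, Pow(l, 2), Mul(l, Pow(Add(3, l), -1))) (Function('c')(l) = Add(Add(Pow(l, 2), Mul(Pow(Add(Add(4, l), -1), -1), l)), 1) = Add(Add(Pow(l, 2), Mul(Pow(Add(3, l), -1), l)), 1) = Add(Add(Pow(l, 2), Mul(l, Pow(Add(3, l), -1))), 1) = Add(1, Pow(l, 2), Mul(l, Pow(Add(3, l), -1))))
Add(Mul(109, Function('s')(Function('c')(-2), 12)), -36) = Add(Mul(109, 12), -36) = Add(1308, -36) = 1272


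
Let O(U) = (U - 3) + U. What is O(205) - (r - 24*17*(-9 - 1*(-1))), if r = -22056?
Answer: 19199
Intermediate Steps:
O(U) = -3 + 2*U (O(U) = (-3 + U) + U = -3 + 2*U)
O(205) - (r - 24*17*(-9 - 1*(-1))) = (-3 + 2*205) - (-22056 - 24*17*(-9 - 1*(-1))) = (-3 + 410) - (-22056 - 408*(-9 + 1)) = 407 - (-22056 - 408*(-8)) = 407 - (-22056 - 1*(-3264)) = 407 - (-22056 + 3264) = 407 - 1*(-18792) = 407 + 18792 = 19199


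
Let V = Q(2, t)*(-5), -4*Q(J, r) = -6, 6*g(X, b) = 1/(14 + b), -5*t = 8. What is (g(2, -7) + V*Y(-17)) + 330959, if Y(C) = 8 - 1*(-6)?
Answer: 13895869/42 ≈ 3.3085e+5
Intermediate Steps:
t = -8/5 (t = -⅕*8 = -8/5 ≈ -1.6000)
g(X, b) = 1/(6*(14 + b))
Y(C) = 14 (Y(C) = 8 + 6 = 14)
Q(J, r) = 3/2 (Q(J, r) = -¼*(-6) = 3/2)
V = -15/2 (V = (3/2)*(-5) = -15/2 ≈ -7.5000)
(g(2, -7) + V*Y(-17)) + 330959 = (1/(6*(14 - 7)) - 15/2*14) + 330959 = ((⅙)/7 - 105) + 330959 = ((⅙)*(⅐) - 105) + 330959 = (1/42 - 105) + 330959 = -4409/42 + 330959 = 13895869/42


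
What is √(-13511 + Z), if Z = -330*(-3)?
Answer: I*√12521 ≈ 111.9*I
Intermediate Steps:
Z = 990
√(-13511 + Z) = √(-13511 + 990) = √(-12521) = I*√12521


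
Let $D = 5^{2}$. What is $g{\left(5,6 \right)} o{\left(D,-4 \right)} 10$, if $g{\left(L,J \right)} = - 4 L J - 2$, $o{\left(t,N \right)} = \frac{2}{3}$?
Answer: $- \frac{2440}{3} \approx -813.33$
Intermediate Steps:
$D = 25$
$o{\left(t,N \right)} = \frac{2}{3}$ ($o{\left(t,N \right)} = 2 \cdot \frac{1}{3} = \frac{2}{3}$)
$g{\left(L,J \right)} = -2 - 4 J L$ ($g{\left(L,J \right)} = - 4 J L - 2 = -2 - 4 J L$)
$g{\left(5,6 \right)} o{\left(D,-4 \right)} 10 = \left(-2 - 24 \cdot 5\right) \frac{2}{3} \cdot 10 = \left(-2 - 120\right) \frac{2}{3} \cdot 10 = \left(-122\right) \frac{2}{3} \cdot 10 = \left(- \frac{244}{3}\right) 10 = - \frac{2440}{3}$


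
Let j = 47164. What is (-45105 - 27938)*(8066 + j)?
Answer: -4034164890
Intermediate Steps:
(-45105 - 27938)*(8066 + j) = (-45105 - 27938)*(8066 + 47164) = -73043*55230 = -4034164890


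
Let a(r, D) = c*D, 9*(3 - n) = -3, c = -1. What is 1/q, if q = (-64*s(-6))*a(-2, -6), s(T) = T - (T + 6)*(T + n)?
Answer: 1/2304 ≈ 0.00043403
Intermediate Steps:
n = 10/3 (n = 3 - ⅑*(-3) = 3 + ⅓ = 10/3 ≈ 3.3333)
a(r, D) = -D
s(T) = T - (6 + T)*(10/3 + T) (s(T) = T - (T + 6)*(T + 10/3) = T - (6 + T)*(10/3 + T))
q = 2304 (q = (-64*(-20 - 1*(-6)² - 25/3*(-6)))*(-1*(-6)) = -64*(-20 - 1*36 + 50)*6 = -64*(-20 - 36 + 50)*6 = -64*(-6)*6 = 384*6 = 2304)
1/q = 1/2304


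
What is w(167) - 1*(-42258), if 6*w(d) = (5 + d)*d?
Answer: 141136/3 ≈ 47045.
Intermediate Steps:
w(d) = d*(5 + d)/6 (w(d) = ((5 + d)*d)/6 = (d*(5 + d))/6 = d*(5 + d)/6)
w(167) - 1*(-42258) = (⅙)*167*(5 + 167) - 1*(-42258) = (⅙)*167*172 + 42258 = 14362/3 + 42258 = 141136/3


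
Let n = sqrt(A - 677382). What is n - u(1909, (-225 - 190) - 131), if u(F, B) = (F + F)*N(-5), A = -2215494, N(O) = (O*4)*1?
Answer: 76360 + 2*I*sqrt(723219) ≈ 76360.0 + 1700.8*I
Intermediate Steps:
N(O) = 4*O (N(O) = (4*O)*1 = 4*O)
u(F, B) = -40*F (u(F, B) = (F + F)*(4*(-5)) = (2*F)*(-20) = -40*F)
n = 2*I*sqrt(723219) (n = sqrt(-2215494 - 677382) = sqrt(-2892876) = 2*I*sqrt(723219) ≈ 1700.8*I)
n - u(1909, (-225 - 190) - 131) = 2*I*sqrt(723219) - (-40)*1909 = 2*I*sqrt(723219) - 1*(-76360) = 2*I*sqrt(723219) + 76360 = 76360 + 2*I*sqrt(723219)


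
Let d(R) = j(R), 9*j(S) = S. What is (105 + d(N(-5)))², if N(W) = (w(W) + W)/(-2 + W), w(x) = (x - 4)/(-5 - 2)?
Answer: 2146561561/194481 ≈ 11037.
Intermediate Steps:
w(x) = 4/7 - x/7 (w(x) = (-4 + x)/(-7) = (-4 + x)*(-⅐) = 4/7 - x/7)
j(S) = S/9
N(W) = (4/7 + 6*W/7)/(-2 + W) (N(W) = ((4/7 - W/7) + W)/(-2 + W) = (4/7 + 6*W/7)/(-2 + W))
d(R) = R/9
(105 + d(N(-5)))² = (105 + (2*(2 + 3*(-5))/(7*(-2 - 5)))/9)² = (105 + ((2/7)*(2 - 15)/(-7))/9)² = (105 + ((2/7)*(-⅐)*(-13))/9)² = (105 + (⅑)*(26/49))² = (105 + 26/441)² = (46331/441)² = 2146561561/194481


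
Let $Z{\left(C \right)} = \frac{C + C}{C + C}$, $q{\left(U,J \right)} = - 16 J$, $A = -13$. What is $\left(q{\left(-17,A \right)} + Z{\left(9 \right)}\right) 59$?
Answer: $12331$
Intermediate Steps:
$Z{\left(C \right)} = 1$ ($Z{\left(C \right)} = \frac{2 C}{2 C} = 2 C \frac{1}{2 C} = 1$)
$\left(q{\left(-17,A \right)} + Z{\left(9 \right)}\right) 59 = \left(\left(-16\right) \left(-13\right) + 1\right) 59 = \left(208 + 1\right) 59 = 209 \cdot 59 = 12331$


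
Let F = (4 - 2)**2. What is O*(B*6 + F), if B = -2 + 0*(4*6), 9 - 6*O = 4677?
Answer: 6224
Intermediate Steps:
O = -778 (O = 3/2 - 1/6*4677 = 3/2 - 1559/2 = -778)
F = 4 (F = 2**2 = 4)
B = -2 (B = -2 + 0*24 = -2 + 0 = -2)
O*(B*6 + F) = -778*(-2*6 + 4) = -778*(-12 + 4) = -778*(-8) = 6224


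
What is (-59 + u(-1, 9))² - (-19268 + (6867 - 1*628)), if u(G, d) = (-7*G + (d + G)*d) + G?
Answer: 13390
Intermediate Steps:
u(G, d) = -6*G + d*(G + d) (u(G, d) = (-7*G + (G + d)*d) + G = (-7*G + d*(G + d)) + G = -6*G + d*(G + d))
(-59 + u(-1, 9))² - (-19268 + (6867 - 1*628)) = (-59 + (9² - 6*(-1) - 1*9))² - (-19268 + (6867 - 1*628)) = (-59 + (81 + 6 - 9))² - (-19268 + (6867 - 628)) = (-59 + 78)² - (-19268 + 6239) = 19² - 1*(-13029) = 361 + 13029 = 13390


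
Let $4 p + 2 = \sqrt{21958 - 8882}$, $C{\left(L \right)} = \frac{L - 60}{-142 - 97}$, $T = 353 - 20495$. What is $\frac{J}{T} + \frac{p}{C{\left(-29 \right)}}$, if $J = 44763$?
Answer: $- \frac{1065146}{298773} + \frac{239 \sqrt{3269}}{178} \approx 73.204$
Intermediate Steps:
$T = -20142$ ($T = 353 - 20495 = -20142$)
$C{\left(L \right)} = \frac{60}{239} - \frac{L}{239}$ ($C{\left(L \right)} = \frac{-60 + L}{-239} = - \frac{-60 + L}{239} = \frac{60}{239} - \frac{L}{239}$)
$p = - \frac{1}{2} + \frac{\sqrt{3269}}{2}$ ($p = - \frac{1}{2} + \frac{\sqrt{21958 - 8882}}{4} = - \frac{1}{2} + \frac{\sqrt{13076}}{4} = - \frac{1}{2} + \frac{2 \sqrt{3269}}{4} = - \frac{1}{2} + \frac{\sqrt{3269}}{2} \approx 28.088$)
$\frac{J}{T} + \frac{p}{C{\left(-29 \right)}} = \frac{44763}{-20142} + \frac{- \frac{1}{2} + \frac{\sqrt{3269}}{2}}{\frac{60}{239} - - \frac{29}{239}} = 44763 \left(- \frac{1}{20142}\right) + \frac{- \frac{1}{2} + \frac{\sqrt{3269}}{2}}{\frac{60}{239} + \frac{29}{239}} = - \frac{14921}{6714} + \frac{- \frac{1}{2} + \frac{\sqrt{3269}}{2}}{\frac{89}{239}} = - \frac{14921}{6714} + \left(- \frac{1}{2} + \frac{\sqrt{3269}}{2}\right) \frac{239}{89} = - \frac{14921}{6714} - \left(\frac{239}{178} - \frac{239 \sqrt{3269}}{178}\right) = - \frac{1065146}{298773} + \frac{239 \sqrt{3269}}{178}$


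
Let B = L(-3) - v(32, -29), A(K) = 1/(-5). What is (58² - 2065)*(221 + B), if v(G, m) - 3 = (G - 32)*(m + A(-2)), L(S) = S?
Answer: 279285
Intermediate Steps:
A(K) = -⅕
v(G, m) = 3 + (-32 + G)*(-⅕ + m) (v(G, m) = 3 + (G - 32)*(m - ⅕) = 3 + (-32 + G)*(-⅕ + m))
B = -6 (B = -3 - (47/5 - 32*(-29) - ⅕*32 + 32*(-29)) = -3 - (47/5 + 928 - 32/5 - 928) = -3 - 1*3 = -3 - 3 = -6)
(58² - 2065)*(221 + B) = (58² - 2065)*(221 - 6) = (3364 - 2065)*215 = 1299*215 = 279285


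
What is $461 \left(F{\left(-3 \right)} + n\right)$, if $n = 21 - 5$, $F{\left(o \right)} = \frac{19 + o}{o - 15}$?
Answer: $\frac{62696}{9} \approx 6966.2$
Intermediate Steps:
$F{\left(o \right)} = \frac{19 + o}{-15 + o}$
$n = 16$ ($n = 21 - 5 = 16$)
$461 \left(F{\left(-3 \right)} + n\right) = 461 \left(\frac{19 - 3}{-15 - 3} + 16\right) = 461 \left(\frac{1}{-18} \cdot 16 + 16\right) = 461 \left(\left(- \frac{1}{18}\right) 16 + 16\right) = 461 \left(- \frac{8}{9} + 16\right) = 461 \cdot \frac{136}{9} = \frac{62696}{9}$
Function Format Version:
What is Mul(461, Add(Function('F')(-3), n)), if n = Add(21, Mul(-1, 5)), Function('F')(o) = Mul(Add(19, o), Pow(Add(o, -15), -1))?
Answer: Rational(62696, 9) ≈ 6966.2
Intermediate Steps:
Function('F')(o) = Mul(Pow(Add(-15, o), -1), Add(19, o)) (Function('F')(o) = Mul(Add(19, o), Pow(Add(-15, o), -1)) = Mul(Pow(Add(-15, o), -1), Add(19, o)))
n = 16 (n = Add(21, -5) = 16)
Mul(461, Add(Function('F')(-3), n)) = Mul(461, Add(Mul(Pow(Add(-15, -3), -1), Add(19, -3)), 16)) = Mul(461, Add(Mul(Pow(-18, -1), 16), 16)) = Mul(461, Add(Mul(Rational(-1, 18), 16), 16)) = Mul(461, Add(Rational(-8, 9), 16)) = Mul(461, Rational(136, 9)) = Rational(62696, 9)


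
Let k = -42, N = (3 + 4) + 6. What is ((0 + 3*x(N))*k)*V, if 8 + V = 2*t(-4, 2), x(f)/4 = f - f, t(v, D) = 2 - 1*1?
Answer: 0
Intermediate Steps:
t(v, D) = 1 (t(v, D) = 2 - 1 = 1)
N = 13 (N = 7 + 6 = 13)
x(f) = 0 (x(f) = 4*(f - f) = 4*0 = 0)
V = -6 (V = -8 + 2*1 = -8 + 2 = -6)
((0 + 3*x(N))*k)*V = ((0 + 3*0)*(-42))*(-6) = ((0 + 0)*(-42))*(-6) = (0*(-42))*(-6) = 0*(-6) = 0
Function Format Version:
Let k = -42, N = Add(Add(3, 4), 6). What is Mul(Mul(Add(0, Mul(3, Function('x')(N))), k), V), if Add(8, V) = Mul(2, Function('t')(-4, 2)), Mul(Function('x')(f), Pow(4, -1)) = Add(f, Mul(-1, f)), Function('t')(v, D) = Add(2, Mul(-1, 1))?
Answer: 0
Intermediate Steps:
Function('t')(v, D) = 1 (Function('t')(v, D) = Add(2, -1) = 1)
N = 13 (N = Add(7, 6) = 13)
Function('x')(f) = 0 (Function('x')(f) = Mul(4, Add(f, Mul(-1, f))) = Mul(4, 0) = 0)
V = -6 (V = Add(-8, Mul(2, 1)) = Add(-8, 2) = -6)
Mul(Mul(Add(0, Mul(3, Function('x')(N))), k), V) = Mul(Mul(Add(0, Mul(3, 0)), -42), -6) = Mul(Mul(Add(0, 0), -42), -6) = Mul(Mul(0, -42), -6) = Mul(0, -6) = 0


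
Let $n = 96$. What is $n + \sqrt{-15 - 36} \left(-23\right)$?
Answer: $96 - 23 i \sqrt{51} \approx 96.0 - 164.25 i$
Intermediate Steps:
$n + \sqrt{-15 - 36} \left(-23\right) = 96 + \sqrt{-15 - 36} \left(-23\right) = 96 + \sqrt{-51} \left(-23\right) = 96 + i \sqrt{51} \left(-23\right) = 96 - 23 i \sqrt{51}$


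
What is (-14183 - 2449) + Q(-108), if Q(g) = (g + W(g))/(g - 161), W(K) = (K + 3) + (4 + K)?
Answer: -4473691/269 ≈ -16631.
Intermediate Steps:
W(K) = 7 + 2*K (W(K) = (3 + K) + (4 + K) = 7 + 2*K)
Q(g) = (7 + 3*g)/(-161 + g) (Q(g) = (g + (7 + 2*g))/(g - 161) = (7 + 3*g)/(-161 + g))
(-14183 - 2449) + Q(-108) = (-14183 - 2449) + (7 + 3*(-108))/(-161 - 108) = -16632 + (7 - 324)/(-269) = -16632 - 1/269*(-317) = -16632 + 317/269 = -4473691/269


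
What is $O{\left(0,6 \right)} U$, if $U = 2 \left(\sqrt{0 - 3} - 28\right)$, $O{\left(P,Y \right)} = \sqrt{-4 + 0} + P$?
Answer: $4 i \left(-28 + i \sqrt{3}\right) \approx -6.9282 - 112.0 i$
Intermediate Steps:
$O{\left(P,Y \right)} = P + 2 i$ ($O{\left(P,Y \right)} = \sqrt{-4} + P = 2 i + P = P + 2 i$)
$U = -56 + 2 i \sqrt{3}$ ($U = 2 \left(\sqrt{-3} - 28\right) = 2 \left(i \sqrt{3} - 28\right) = 2 \left(-28 + i \sqrt{3}\right) = -56 + 2 i \sqrt{3} \approx -56.0 + 3.4641 i$)
$O{\left(0,6 \right)} U = \left(0 + 2 i\right) \left(-56 + 2 i \sqrt{3}\right) = 2 i \left(-56 + 2 i \sqrt{3}\right)$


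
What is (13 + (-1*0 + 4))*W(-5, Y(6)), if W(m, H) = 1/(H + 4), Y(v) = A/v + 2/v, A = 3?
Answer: 102/29 ≈ 3.5172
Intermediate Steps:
Y(v) = 5/v (Y(v) = 3/v + 2/v = 5/v)
W(m, H) = 1/(4 + H)
(13 + (-1*0 + 4))*W(-5, Y(6)) = (13 + (-1*0 + 4))/(4 + 5/6) = (13 + (0 + 4))/(4 + 5*(⅙)) = (13 + 4)/(4 + ⅚) = 17/(29/6) = 17*(6/29) = 102/29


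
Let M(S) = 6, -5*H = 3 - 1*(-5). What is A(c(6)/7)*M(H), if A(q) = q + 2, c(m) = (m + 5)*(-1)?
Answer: 18/7 ≈ 2.5714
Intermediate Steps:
c(m) = -5 - m (c(m) = (5 + m)*(-1) = -5 - m)
A(q) = 2 + q
H = -8/5 (H = -(3 - 1*(-5))/5 = -(3 + 5)/5 = -⅕*8 = -8/5 ≈ -1.6000)
A(c(6)/7)*M(H) = (2 + (-5 - 1*6)/7)*6 = (2 + (-5 - 6)*(⅐))*6 = (2 - 11*⅐)*6 = (2 - 11/7)*6 = (3/7)*6 = 18/7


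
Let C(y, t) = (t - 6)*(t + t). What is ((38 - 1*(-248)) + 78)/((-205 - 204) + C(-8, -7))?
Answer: -364/227 ≈ -1.6035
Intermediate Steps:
C(y, t) = 2*t*(-6 + t) (C(y, t) = (-6 + t)*(2*t) = 2*t*(-6 + t))
((38 - 1*(-248)) + 78)/((-205 - 204) + C(-8, -7)) = ((38 - 1*(-248)) + 78)/((-205 - 204) + 2*(-7)*(-6 - 7)) = ((38 + 248) + 78)/(-409 + 2*(-7)*(-13)) = (286 + 78)/(-409 + 182) = 364/(-227) = 364*(-1/227) = -364/227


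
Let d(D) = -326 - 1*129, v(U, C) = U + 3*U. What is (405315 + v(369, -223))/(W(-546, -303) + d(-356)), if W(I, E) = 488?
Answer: 12327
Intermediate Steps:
v(U, C) = 4*U
d(D) = -455 (d(D) = -326 - 129 = -455)
(405315 + v(369, -223))/(W(-546, -303) + d(-356)) = (405315 + 4*369)/(488 - 455) = (405315 + 1476)/33 = 406791*(1/33) = 12327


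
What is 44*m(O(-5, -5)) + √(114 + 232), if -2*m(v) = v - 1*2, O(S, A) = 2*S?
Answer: 264 + √346 ≈ 282.60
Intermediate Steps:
m(v) = 1 - v/2 (m(v) = -(v - 1*2)/2 = -(v - 2)/2 = -(-2 + v)/2 = 1 - v/2)
44*m(O(-5, -5)) + √(114 + 232) = 44*(1 - (-5)) + √(114 + 232) = 44*(1 - ½*(-10)) + √346 = 44*(1 + 5) + √346 = 44*6 + √346 = 264 + √346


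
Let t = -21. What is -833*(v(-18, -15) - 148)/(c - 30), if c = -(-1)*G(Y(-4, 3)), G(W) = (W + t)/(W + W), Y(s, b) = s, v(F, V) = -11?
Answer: -1059576/215 ≈ -4928.3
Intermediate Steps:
G(W) = (-21 + W)/(2*W) (G(W) = (W - 21)/(W + W) = (-21 + W)/((2*W)) = (-21 + W)*(1/(2*W)) = (-21 + W)/(2*W))
c = 25/8 (c = -(-1)*(1/2)*(-21 - 4)/(-4) = -(-1)*(1/2)*(-1/4)*(-25) = -(-1)*25/8 = -1*(-25/8) = 25/8 ≈ 3.1250)
-833*(v(-18, -15) - 148)/(c - 30) = -833*(-11 - 148)/(25/8 - 30) = -833/((-215/8/(-159))) = -833/((-215/8*(-1/159))) = -833/215/1272 = -833*1272/215 = -1059576/215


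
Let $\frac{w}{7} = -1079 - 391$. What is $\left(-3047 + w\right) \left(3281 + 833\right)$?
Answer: $-54868418$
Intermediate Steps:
$w = -10290$ ($w = 7 \left(-1079 - 391\right) = 7 \left(-1470\right) = -10290$)
$\left(-3047 + w\right) \left(3281 + 833\right) = \left(-3047 - 10290\right) \left(3281 + 833\right) = \left(-13337\right) 4114 = -54868418$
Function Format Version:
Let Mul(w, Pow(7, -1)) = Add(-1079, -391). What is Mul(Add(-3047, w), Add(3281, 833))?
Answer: -54868418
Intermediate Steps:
w = -10290 (w = Mul(7, Add(-1079, -391)) = Mul(7, -1470) = -10290)
Mul(Add(-3047, w), Add(3281, 833)) = Mul(Add(-3047, -10290), Add(3281, 833)) = Mul(-13337, 4114) = -54868418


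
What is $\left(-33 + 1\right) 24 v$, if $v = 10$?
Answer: $-7680$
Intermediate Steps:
$\left(-33 + 1\right) 24 v = \left(-33 + 1\right) 24 \cdot 10 = \left(-32\right) 24 \cdot 10 = \left(-768\right) 10 = -7680$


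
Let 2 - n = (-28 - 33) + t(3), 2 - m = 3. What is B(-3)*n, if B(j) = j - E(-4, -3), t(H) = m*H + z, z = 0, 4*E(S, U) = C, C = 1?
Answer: -429/2 ≈ -214.50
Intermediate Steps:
E(S, U) = ¼ (E(S, U) = (¼)*1 = ¼)
m = -1 (m = 2 - 1*3 = 2 - 3 = -1)
t(H) = -H (t(H) = -H + 0 = -H)
B(j) = -¼ + j (B(j) = j - 1*¼ = j - ¼ = -¼ + j)
n = 66 (n = 2 - ((-28 - 33) - 1*3) = 2 - (-61 - 3) = 2 - 1*(-64) = 2 + 64 = 66)
B(-3)*n = (-¼ - 3)*66 = -13/4*66 = -429/2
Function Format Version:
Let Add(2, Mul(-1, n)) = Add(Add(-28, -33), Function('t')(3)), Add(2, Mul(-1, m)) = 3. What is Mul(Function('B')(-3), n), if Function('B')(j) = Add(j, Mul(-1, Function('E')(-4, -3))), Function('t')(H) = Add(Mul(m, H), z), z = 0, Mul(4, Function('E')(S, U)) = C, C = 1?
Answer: Rational(-429, 2) ≈ -214.50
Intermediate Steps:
Function('E')(S, U) = Rational(1, 4) (Function('E')(S, U) = Mul(Rational(1, 4), 1) = Rational(1, 4))
m = -1 (m = Add(2, Mul(-1, 3)) = Add(2, -3) = -1)
Function('t')(H) = Mul(-1, H) (Function('t')(H) = Add(Mul(-1, H), 0) = Mul(-1, H))
Function('B')(j) = Add(Rational(-1, 4), j) (Function('B')(j) = Add(j, Mul(-1, Rational(1, 4))) = Add(j, Rational(-1, 4)) = Add(Rational(-1, 4), j))
n = 66 (n = Add(2, Mul(-1, Add(Add(-28, -33), Mul(-1, 3)))) = Add(2, Mul(-1, Add(-61, -3))) = Add(2, Mul(-1, -64)) = Add(2, 64) = 66)
Mul(Function('B')(-3), n) = Mul(Add(Rational(-1, 4), -3), 66) = Mul(Rational(-13, 4), 66) = Rational(-429, 2)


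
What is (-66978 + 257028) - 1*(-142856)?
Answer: 332906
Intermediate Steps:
(-66978 + 257028) - 1*(-142856) = 190050 + 142856 = 332906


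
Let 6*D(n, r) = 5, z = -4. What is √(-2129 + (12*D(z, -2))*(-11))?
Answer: I*√2239 ≈ 47.318*I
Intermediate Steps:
D(n, r) = ⅚ (D(n, r) = (⅙)*5 = ⅚)
√(-2129 + (12*D(z, -2))*(-11)) = √(-2129 + (12*(⅚))*(-11)) = √(-2129 + 10*(-11)) = √(-2129 - 110) = √(-2239) = I*√2239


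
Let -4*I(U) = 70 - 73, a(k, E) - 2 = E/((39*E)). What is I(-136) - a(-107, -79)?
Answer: -199/156 ≈ -1.2756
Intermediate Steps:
a(k, E) = 79/39 (a(k, E) = 2 + E/((39*E)) = 2 + E*(1/(39*E)) = 2 + 1/39 = 79/39)
I(U) = 3/4 (I(U) = -(70 - 73)/4 = -1/4*(-3) = 3/4)
I(-136) - a(-107, -79) = 3/4 - 1*79/39 = 3/4 - 79/39 = -199/156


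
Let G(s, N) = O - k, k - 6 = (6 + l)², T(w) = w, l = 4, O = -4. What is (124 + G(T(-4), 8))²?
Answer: 196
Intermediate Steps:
k = 106 (k = 6 + (6 + 4)² = 6 + 10² = 6 + 100 = 106)
G(s, N) = -110 (G(s, N) = -4 - 1*106 = -4 - 106 = -110)
(124 + G(T(-4), 8))² = (124 - 110)² = 14² = 196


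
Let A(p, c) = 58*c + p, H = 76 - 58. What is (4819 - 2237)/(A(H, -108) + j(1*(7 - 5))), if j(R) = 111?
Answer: -2582/6135 ≈ -0.42086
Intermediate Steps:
H = 18
A(p, c) = p + 58*c
(4819 - 2237)/(A(H, -108) + j(1*(7 - 5))) = (4819 - 2237)/((18 + 58*(-108)) + 111) = 2582/((18 - 6264) + 111) = 2582/(-6246 + 111) = 2582/(-6135) = 2582*(-1/6135) = -2582/6135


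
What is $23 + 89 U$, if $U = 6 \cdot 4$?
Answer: $2159$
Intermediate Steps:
$U = 24$
$23 + 89 U = 23 + 89 \cdot 24 = 23 + 2136 = 2159$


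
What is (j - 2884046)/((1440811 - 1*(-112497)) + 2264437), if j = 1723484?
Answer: -1160562/3817745 ≈ -0.30399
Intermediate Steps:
(j - 2884046)/((1440811 - 1*(-112497)) + 2264437) = (1723484 - 2884046)/((1440811 - 1*(-112497)) + 2264437) = -1160562/((1440811 + 112497) + 2264437) = -1160562/(1553308 + 2264437) = -1160562/3817745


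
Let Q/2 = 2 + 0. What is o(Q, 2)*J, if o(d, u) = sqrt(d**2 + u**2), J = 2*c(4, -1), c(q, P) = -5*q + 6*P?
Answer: -104*sqrt(5) ≈ -232.55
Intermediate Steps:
Q = 4 (Q = 2*(2 + 0) = 2*2 = 4)
J = -52 (J = 2*(-5*4 + 6*(-1)) = 2*(-20 - 6) = 2*(-26) = -52)
o(Q, 2)*J = sqrt(4**2 + 2**2)*(-52) = sqrt(16 + 4)*(-52) = sqrt(20)*(-52) = (2*sqrt(5))*(-52) = -104*sqrt(5)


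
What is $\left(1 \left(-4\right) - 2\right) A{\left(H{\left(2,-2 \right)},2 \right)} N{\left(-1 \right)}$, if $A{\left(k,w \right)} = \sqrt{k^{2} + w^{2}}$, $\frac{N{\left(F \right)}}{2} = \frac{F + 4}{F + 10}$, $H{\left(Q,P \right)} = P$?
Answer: $- 8 \sqrt{2} \approx -11.314$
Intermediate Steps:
$N{\left(F \right)} = \frac{2 \left(4 + F\right)}{10 + F}$ ($N{\left(F \right)} = 2 \frac{F + 4}{F + 10} = 2 \frac{4 + F}{10 + F} = \frac{2 \left(4 + F\right)}{10 + F}$)
$\left(1 \left(-4\right) - 2\right) A{\left(H{\left(2,-2 \right)},2 \right)} N{\left(-1 \right)} = \left(1 \left(-4\right) - 2\right) \sqrt{\left(-2\right)^{2} + 2^{2}} \frac{2 \left(4 - 1\right)}{10 - 1} = \left(-4 - 2\right) \sqrt{4 + 4} \cdot 2 \cdot \frac{1}{9} \cdot 3 = - 6 \sqrt{8} \cdot 2 \cdot \frac{1}{9} \cdot 3 = - 6 \cdot 2 \sqrt{2} \cdot \frac{2}{3} = - 12 \sqrt{2} \cdot \frac{2}{3} = - 8 \sqrt{2}$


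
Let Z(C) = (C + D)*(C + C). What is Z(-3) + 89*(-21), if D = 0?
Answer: -1851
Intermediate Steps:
Z(C) = 2*C² (Z(C) = (C + 0)*(C + C) = C*(2*C) = 2*C²)
Z(-3) + 89*(-21) = 2*(-3)² + 89*(-21) = 2*9 - 1869 = 18 - 1869 = -1851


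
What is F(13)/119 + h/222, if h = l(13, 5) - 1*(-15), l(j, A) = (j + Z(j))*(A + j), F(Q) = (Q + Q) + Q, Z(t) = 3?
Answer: 14905/8806 ≈ 1.6926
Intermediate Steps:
F(Q) = 3*Q (F(Q) = 2*Q + Q = 3*Q)
l(j, A) = (3 + j)*(A + j) (l(j, A) = (j + 3)*(A + j) = (3 + j)*(A + j))
h = 303 (h = (13² + 3*5 + 3*13 + 5*13) - 1*(-15) = (169 + 15 + 39 + 65) + 15 = 288 + 15 = 303)
F(13)/119 + h/222 = (3*13)/119 + 303/222 = 39*(1/119) + 303*(1/222) = 39/119 + 101/74 = 14905/8806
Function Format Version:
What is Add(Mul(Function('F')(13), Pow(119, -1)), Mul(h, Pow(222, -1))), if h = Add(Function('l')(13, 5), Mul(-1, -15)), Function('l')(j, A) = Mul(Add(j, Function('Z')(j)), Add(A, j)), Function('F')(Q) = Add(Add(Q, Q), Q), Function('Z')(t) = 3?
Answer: Rational(14905, 8806) ≈ 1.6926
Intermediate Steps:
Function('F')(Q) = Mul(3, Q) (Function('F')(Q) = Add(Mul(2, Q), Q) = Mul(3, Q))
Function('l')(j, A) = Mul(Add(3, j), Add(A, j)) (Function('l')(j, A) = Mul(Add(j, 3), Add(A, j)) = Mul(Add(3, j), Add(A, j)))
h = 303 (h = Add(Add(Pow(13, 2), Mul(3, 5), Mul(3, 13), Mul(5, 13)), Mul(-1, -15)) = Add(Add(169, 15, 39, 65), 15) = Add(288, 15) = 303)
Add(Mul(Function('F')(13), Pow(119, -1)), Mul(h, Pow(222, -1))) = Add(Mul(Mul(3, 13), Pow(119, -1)), Mul(303, Pow(222, -1))) = Add(Mul(39, Rational(1, 119)), Mul(303, Rational(1, 222))) = Add(Rational(39, 119), Rational(101, 74)) = Rational(14905, 8806)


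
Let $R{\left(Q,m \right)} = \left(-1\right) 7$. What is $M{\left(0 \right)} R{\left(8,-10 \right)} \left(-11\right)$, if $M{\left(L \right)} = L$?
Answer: $0$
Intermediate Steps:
$R{\left(Q,m \right)} = -7$
$M{\left(0 \right)} R{\left(8,-10 \right)} \left(-11\right) = 0 \left(-7\right) \left(-11\right) = 0 \left(-11\right) = 0$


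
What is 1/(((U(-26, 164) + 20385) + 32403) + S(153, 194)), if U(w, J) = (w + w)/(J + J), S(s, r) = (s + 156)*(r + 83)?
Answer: 82/11347229 ≈ 7.2264e-6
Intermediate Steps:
S(s, r) = (83 + r)*(156 + s) (S(s, r) = (156 + s)*(83 + r) = (83 + r)*(156 + s))
U(w, J) = w/J (U(w, J) = (2*w)/((2*J)) = (2*w)*(1/(2*J)) = w/J)
1/(((U(-26, 164) + 20385) + 32403) + S(153, 194)) = 1/(((-26/164 + 20385) + 32403) + (12948 + 83*153 + 156*194 + 194*153)) = 1/(((-26*1/164 + 20385) + 32403) + (12948 + 12699 + 30264 + 29682)) = 1/(((-13/82 + 20385) + 32403) + 85593) = 1/((1671557/82 + 32403) + 85593) = 1/(4328603/82 + 85593) = 1/(11347229/82) = 82/11347229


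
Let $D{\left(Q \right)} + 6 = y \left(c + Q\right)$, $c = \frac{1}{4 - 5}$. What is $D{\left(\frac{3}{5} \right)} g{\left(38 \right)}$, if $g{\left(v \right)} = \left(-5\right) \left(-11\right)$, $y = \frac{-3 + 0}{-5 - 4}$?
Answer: $- \frac{1012}{3} \approx -337.33$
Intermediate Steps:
$y = \frac{1}{3}$ ($y = - \frac{3}{-9} = \left(-3\right) \left(- \frac{1}{9}\right) = \frac{1}{3} \approx 0.33333$)
$g{\left(v \right)} = 55$
$c = -1$ ($c = \frac{1}{-1} = -1$)
$D{\left(Q \right)} = - \frac{19}{3} + \frac{Q}{3}$ ($D{\left(Q \right)} = -6 + \frac{-1 + Q}{3} = -6 + \left(- \frac{1}{3} + \frac{Q}{3}\right) = - \frac{19}{3} + \frac{Q}{3}$)
$D{\left(\frac{3}{5} \right)} g{\left(38 \right)} = \left(- \frac{19}{3} + \frac{3 \cdot \frac{1}{5}}{3}\right) 55 = \left(- \frac{19}{3} + \frac{1}{3} \cdot \frac{3}{5}\right) 55 = \left(- \frac{19}{3} + \frac{1}{5}\right) 55 = \left(- \frac{92}{15}\right) 55 = - \frac{1012}{3}$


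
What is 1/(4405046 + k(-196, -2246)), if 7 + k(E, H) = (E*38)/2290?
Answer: 1145/5043765931 ≈ 2.2701e-7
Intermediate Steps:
k(E, H) = -7 + 19*E/1145 (k(E, H) = -7 + (E*38)/2290 = -7 + (38*E)*(1/2290) = -7 + 19*E/1145)
1/(4405046 + k(-196, -2246)) = 1/(4405046 + (-7 + (19/1145)*(-196))) = 1/(4405046 + (-7 - 3724/1145)) = 1/(4405046 - 11739/1145) = 1/(5043765931/1145) = 1145/5043765931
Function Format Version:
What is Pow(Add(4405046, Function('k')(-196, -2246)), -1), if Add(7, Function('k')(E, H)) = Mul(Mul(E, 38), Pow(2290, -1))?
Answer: Rational(1145, 5043765931) ≈ 2.2701e-7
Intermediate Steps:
Function('k')(E, H) = Add(-7, Mul(Rational(19, 1145), E)) (Function('k')(E, H) = Add(-7, Mul(Mul(E, 38), Pow(2290, -1))) = Add(-7, Mul(Mul(38, E), Rational(1, 2290))) = Add(-7, Mul(Rational(19, 1145), E)))
Pow(Add(4405046, Function('k')(-196, -2246)), -1) = Pow(Add(4405046, Add(-7, Mul(Rational(19, 1145), -196))), -1) = Pow(Add(4405046, Add(-7, Rational(-3724, 1145))), -1) = Pow(Add(4405046, Rational(-11739, 1145)), -1) = Pow(Rational(5043765931, 1145), -1) = Rational(1145, 5043765931)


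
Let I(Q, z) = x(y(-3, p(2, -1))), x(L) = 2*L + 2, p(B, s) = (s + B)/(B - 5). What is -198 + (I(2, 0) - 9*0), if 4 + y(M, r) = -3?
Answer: -210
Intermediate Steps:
p(B, s) = (B + s)/(-5 + B)
y(M, r) = -7 (y(M, r) = -4 - 3 = -7)
x(L) = 2 + 2*L
I(Q, z) = -12 (I(Q, z) = 2 + 2*(-7) = 2 - 14 = -12)
-198 + (I(2, 0) - 9*0) = -198 + (-12 - 9*0) = -198 + (-12 + 0) = -198 - 12 = -210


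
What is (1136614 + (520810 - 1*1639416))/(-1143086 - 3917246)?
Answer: -4502/1265083 ≈ -0.0035587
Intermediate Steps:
(1136614 + (520810 - 1*1639416))/(-1143086 - 3917246) = (1136614 + (520810 - 1639416))/(-5060332) = (1136614 - 1118606)*(-1/5060332) = 18008*(-1/5060332) = -4502/1265083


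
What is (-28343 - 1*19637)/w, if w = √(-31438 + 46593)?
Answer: -9596*√15155/3031 ≈ -389.75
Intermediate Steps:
w = √15155 ≈ 123.11
(-28343 - 1*19637)/w = (-28343 - 1*19637)/(√15155) = (-28343 - 19637)*(√15155/15155) = -9596*√15155/3031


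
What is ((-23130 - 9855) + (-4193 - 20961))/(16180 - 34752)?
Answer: 58139/18572 ≈ 3.1305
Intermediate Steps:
((-23130 - 9855) + (-4193 - 20961))/(16180 - 34752) = (-32985 - 25154)/(-18572) = -58139*(-1/18572) = 58139/18572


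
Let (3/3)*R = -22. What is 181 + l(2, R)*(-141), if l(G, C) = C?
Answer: 3283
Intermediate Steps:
R = -22
181 + l(2, R)*(-141) = 181 - 22*(-141) = 181 + 3102 = 3283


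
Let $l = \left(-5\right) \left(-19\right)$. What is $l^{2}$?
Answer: $9025$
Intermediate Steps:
$l = 95$
$l^{2} = 95^{2} = 9025$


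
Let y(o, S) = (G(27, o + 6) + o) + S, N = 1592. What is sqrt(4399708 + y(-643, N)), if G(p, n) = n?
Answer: 2*sqrt(1100005) ≈ 2097.6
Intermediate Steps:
y(o, S) = 6 + S + 2*o (y(o, S) = ((o + 6) + o) + S = ((6 + o) + o) + S = (6 + 2*o) + S = 6 + S + 2*o)
sqrt(4399708 + y(-643, N)) = sqrt(4399708 + (6 + 1592 + 2*(-643))) = sqrt(4399708 + (6 + 1592 - 1286)) = sqrt(4399708 + 312) = sqrt(4400020) = 2*sqrt(1100005)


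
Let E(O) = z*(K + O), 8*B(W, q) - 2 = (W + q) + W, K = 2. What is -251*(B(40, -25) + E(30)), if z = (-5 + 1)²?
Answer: -1042403/8 ≈ -1.3030e+5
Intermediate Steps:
B(W, q) = ¼ + W/4 + q/8 (B(W, q) = ¼ + ((W + q) + W)/8 = ¼ + (q + 2*W)/8 = ¼ + (W/4 + q/8) = ¼ + W/4 + q/8)
z = 16 (z = (-4)² = 16)
E(O) = 32 + 16*O (E(O) = 16*(2 + O) = 32 + 16*O)
-251*(B(40, -25) + E(30)) = -251*((¼ + (¼)*40 + (⅛)*(-25)) + (32 + 16*30)) = -251*((¼ + 10 - 25/8) + (32 + 480)) = -251*(57/8 + 512) = -251*4153/8 = -1042403/8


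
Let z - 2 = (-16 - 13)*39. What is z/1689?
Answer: -1129/1689 ≈ -0.66844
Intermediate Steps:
z = -1129 (z = 2 + (-16 - 13)*39 = 2 - 29*39 = 2 - 1131 = -1129)
z/1689 = -1129/1689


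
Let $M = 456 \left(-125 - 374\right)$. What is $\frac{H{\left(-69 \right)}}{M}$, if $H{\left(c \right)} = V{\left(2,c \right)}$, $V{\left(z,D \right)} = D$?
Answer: $\frac{23}{75848} \approx 0.00030324$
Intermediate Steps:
$H{\left(c \right)} = c$
$M = -227544$ ($M = 456 \left(-499\right) = -227544$)
$\frac{H{\left(-69 \right)}}{M} = - \frac{69}{-227544} = \left(-69\right) \left(- \frac{1}{227544}\right) = \frac{23}{75848}$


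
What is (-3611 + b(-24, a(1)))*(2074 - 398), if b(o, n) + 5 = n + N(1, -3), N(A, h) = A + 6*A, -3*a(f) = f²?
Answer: -18147728/3 ≈ -6.0492e+6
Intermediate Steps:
a(f) = -f²/3
N(A, h) = 7*A
b(o, n) = 2 + n (b(o, n) = -5 + (n + 7*1) = -5 + (n + 7) = -5 + (7 + n) = 2 + n)
(-3611 + b(-24, a(1)))*(2074 - 398) = (-3611 + (2 - ⅓*1²))*(2074 - 398) = (-3611 + (2 - ⅓*1))*1676 = (-3611 + (2 - ⅓))*1676 = (-3611 + 5/3)*1676 = -10828/3*1676 = -18147728/3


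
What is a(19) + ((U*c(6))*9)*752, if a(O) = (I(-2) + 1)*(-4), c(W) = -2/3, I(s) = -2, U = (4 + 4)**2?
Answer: -288764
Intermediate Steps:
U = 64 (U = 8**2 = 64)
c(W) = -2/3 (c(W) = -2*1/3 = -2/3)
a(O) = 4 (a(O) = (-2 + 1)*(-4) = -1*(-4) = 4)
a(19) + ((U*c(6))*9)*752 = 4 + ((64*(-2/3))*9)*752 = 4 - 128/3*9*752 = 4 - 384*752 = 4 - 288768 = -288764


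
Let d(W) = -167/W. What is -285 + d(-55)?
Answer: -15508/55 ≈ -281.96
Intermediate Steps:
-285 + d(-55) = -285 - 167/(-55) = -285 - 167*(-1/55) = -285 + 167/55 = -15508/55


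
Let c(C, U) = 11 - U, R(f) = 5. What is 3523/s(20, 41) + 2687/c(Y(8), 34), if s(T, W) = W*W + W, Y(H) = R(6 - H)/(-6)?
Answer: -4545985/39606 ≈ -114.78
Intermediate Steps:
Y(H) = -⅚ (Y(H) = 5/(-6) = 5*(-⅙) = -⅚)
s(T, W) = W + W² (s(T, W) = W² + W = W + W²)
3523/s(20, 41) + 2687/c(Y(8), 34) = 3523/((41*(1 + 41))) + 2687/(11 - 1*34) = 3523/((41*42)) + 2687/(11 - 34) = 3523/1722 + 2687/(-23) = 3523*(1/1722) + 2687*(-1/23) = 3523/1722 - 2687/23 = -4545985/39606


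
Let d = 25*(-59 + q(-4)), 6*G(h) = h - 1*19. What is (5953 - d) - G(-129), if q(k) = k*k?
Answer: 21158/3 ≈ 7052.7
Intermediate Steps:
q(k) = k²
G(h) = -19/6 + h/6 (G(h) = (h - 1*19)/6 = (h - 19)/6 = (-19 + h)/6 = -19/6 + h/6)
d = -1075 (d = 25*(-59 + (-4)²) = 25*(-59 + 16) = 25*(-43) = -1075)
(5953 - d) - G(-129) = (5953 - 1*(-1075)) - (-19/6 + (⅙)*(-129)) = (5953 + 1075) - (-19/6 - 43/2) = 7028 - 1*(-74/3) = 7028 + 74/3 = 21158/3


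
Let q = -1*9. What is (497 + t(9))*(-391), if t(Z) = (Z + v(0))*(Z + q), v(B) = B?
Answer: -194327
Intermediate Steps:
q = -9
t(Z) = Z*(-9 + Z) (t(Z) = (Z + 0)*(Z - 9) = Z*(-9 + Z))
(497 + t(9))*(-391) = (497 + 9*(-9 + 9))*(-391) = (497 + 9*0)*(-391) = (497 + 0)*(-391) = 497*(-391) = -194327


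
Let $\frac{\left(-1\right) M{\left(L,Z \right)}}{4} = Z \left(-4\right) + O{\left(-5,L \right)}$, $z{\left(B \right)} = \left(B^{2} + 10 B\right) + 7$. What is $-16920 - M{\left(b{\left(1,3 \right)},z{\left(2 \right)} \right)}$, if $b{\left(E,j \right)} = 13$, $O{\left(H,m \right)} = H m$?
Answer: $-17676$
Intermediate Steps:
$z{\left(B \right)} = 7 + B^{2} + 10 B$
$M{\left(L,Z \right)} = 16 Z + 20 L$ ($M{\left(L,Z \right)} = - 4 \left(Z \left(-4\right) - 5 L\right) = - 4 \left(- 4 Z - 5 L\right) = - 4 \left(- 5 L - 4 Z\right) = 16 Z + 20 L$)
$-16920 - M{\left(b{\left(1,3 \right)},z{\left(2 \right)} \right)} = -16920 - \left(16 \left(7 + 2^{2} + 10 \cdot 2\right) + 20 \cdot 13\right) = -16920 - \left(16 \left(7 + 4 + 20\right) + 260\right) = -16920 - \left(16 \cdot 31 + 260\right) = -16920 - \left(496 + 260\right) = -16920 - 756 = -17676$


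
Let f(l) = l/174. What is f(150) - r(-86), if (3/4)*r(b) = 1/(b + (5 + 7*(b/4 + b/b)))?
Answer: 33907/39063 ≈ 0.86801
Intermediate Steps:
f(l) = l/174 (f(l) = l*(1/174) = l/174)
r(b) = 4/(3*(12 + 11*b/4)) (r(b) = 4/(3*(b + (5 + 7*(b/4 + b/b)))) = 4/(3*(b + (5 + 7*(b*(¼) + 1)))) = 4/(3*(b + (5 + 7*(b/4 + 1)))) = 4/(3*(b + (5 + 7*(1 + b/4)))) = 4/(3*(b + (5 + (7 + 7*b/4)))) = 4/(3*(b + (12 + 7*b/4))) = 4/(3*(12 + 11*b/4)))
f(150) - r(-86) = (1/174)*150 - 16/(3*(48 + 11*(-86))) = 25/29 - 16/(3*(48 - 946)) = 25/29 - 16/(3*(-898)) = 25/29 - 16*(-1)/(3*898) = 25/29 - 1*(-8/1347) = 25/29 + 8/1347 = 33907/39063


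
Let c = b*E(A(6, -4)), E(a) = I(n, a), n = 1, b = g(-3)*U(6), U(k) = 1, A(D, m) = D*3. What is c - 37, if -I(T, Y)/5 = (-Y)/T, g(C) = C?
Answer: -307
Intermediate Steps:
A(D, m) = 3*D
b = -3 (b = -3*1 = -3)
I(T, Y) = 5*Y/T (I(T, Y) = -5*(-Y)/T = -(-5)*Y/T = 5*Y/T)
E(a) = 5*a (E(a) = 5*a/1 = 5*a*1 = 5*a)
c = -270 (c = -15*3*6 = -15*18 = -3*90 = -270)
c - 37 = -270 - 37 = -307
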